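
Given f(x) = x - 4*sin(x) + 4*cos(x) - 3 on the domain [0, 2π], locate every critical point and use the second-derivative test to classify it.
f'(x) = -4*sqrt(2)*sin(x + pi/4) + 1

Solve f'(x) = 0 on [0, 2π]:
  f'(x) = 0 ⇔ -4*sin(x) - 4*cos(x) = -1. Write the left side as R·cos(x + φ) with R = √((-4)² + 4²) = 4*sqrt(2), cos φ = -sqrt(2)/2, sin φ = sqrt(2)/2; then cos(x + φ) = -sqrt(2)/8. Solve for x and keep the solutions lying in [0, 2π].
  ⇒ x = atan((1 + sqrt(31))/(1 - sqrt(31))) + pi ≈ 2.1785, atan((1 - sqrt(31))/(1 + sqrt(31))) + 2*pi ≈ 5.6755

f''(x) = -4*sqrt(2)*cos(x + pi/4)
Second-derivative test at each critical point:
  f''(2.1785) = 5.5678 > 0 → local minimum
  f''(5.6755) = -5.5678 < 0 → local maximum

Critical points: x = atan((1 + sqrt(31))/(1 - sqrt(31))) + pi ≈ 2.1785 (local minimum); x = atan((1 - sqrt(31))/(1 + sqrt(31))) + 2*pi ≈ 5.6755 (local maximum)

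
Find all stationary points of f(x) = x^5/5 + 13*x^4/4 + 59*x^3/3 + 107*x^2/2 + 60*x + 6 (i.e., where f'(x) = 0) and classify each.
f'(x) = x^4 + 13*x^3 + 59*x^2 + 107*x + 60

Solve f'(x) = 0:
  Factor: x^4 + 13*x^3 + 59*x^2 + 107*x + 60 = (x + 1)*(x + 3)*(x + 4)*(x + 5) = 0.
  ⇒ x = -5, -4, -3, -1

f''(x) = 4*x^3 + 39*x^2 + 118*x + 107
Second-derivative test at each critical point:
  f''(-5) = -8 < 0 → local maximum
  f''(-4) = 3 > 0 → local minimum
  f''(-3) = -4 < 0 → local maximum
  f''(-1) = 24 > 0 → local minimum

Critical points: x = -5 (local maximum); x = -4 (local minimum); x = -3 (local maximum); x = -1 (local minimum)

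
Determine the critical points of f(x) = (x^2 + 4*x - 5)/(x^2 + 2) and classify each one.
f'(x) = 2*(-2*x^2 + 7*x + 4)/(x^4 + 4*x^2 + 4)

Solve f'(x) = 0:
  f'(x) = -2*(x - 4)*(2*x + 1)/(x^2 + 2)^2; the denominator is positive wherever f is defined, so f'(x) = 0 ⇔ -4*x^2 + 14*x + 8 = 0.
  Factor: -4*x^2 + 14*x + 8 = -2*(x - 4)*(2*x + 1) = 0.
  ⇒ x = -1/2, 4

f''(x) = 2*(4*x^3 - 21*x^2 - 24*x + 14)/(x^6 + 6*x^4 + 12*x^2 + 8)
Second-derivative test at each critical point:
  f''(-1/2) = 32/9 > 0 → local minimum
  f''(4) = -1/18 < 0 → local maximum

Critical points: x = -1/2 (local minimum); x = 4 (local maximum)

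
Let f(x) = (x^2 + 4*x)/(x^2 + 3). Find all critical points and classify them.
f'(x) = 2*(-2*x^2 + 3*x + 6)/(x^4 + 6*x^2 + 9)

Solve f'(x) = 0:
  f'(x) = -2*(2*x^2 - 3*x - 6)/(x^2 + 3)^2; the denominator is positive wherever f is defined, so f'(x) = 0 ⇔ -4*x^2 + 6*x + 12 = 0.
  Factor: -4*x^2 + 6*x + 12 = -2*(2*x^2 - 3*x - 6); 2*x^2 - 3*x - 6 = 0 has no rational roots; quadratic formula: x = (3 ± √57)/4.
  ⇒ x = 3/4 - sqrt(57)/4 ≈ -1.1375, 3/4 + sqrt(57)/4 ≈ 2.6375

f''(x) = 2*(4*x^3 - 9*x^2 - 36*x + 9)/(x^6 + 9*x^4 + 27*x^2 + 27)
Second-derivative test at each critical point:
  f''(-1.1375) = 0.8190 > 0 → local minimum
  f''(2.6375) = -0.1523 < 0 → local maximum

Critical points: x = 3/4 - sqrt(57)/4 ≈ -1.1375 (local minimum); x = 3/4 + sqrt(57)/4 ≈ 2.6375 (local maximum)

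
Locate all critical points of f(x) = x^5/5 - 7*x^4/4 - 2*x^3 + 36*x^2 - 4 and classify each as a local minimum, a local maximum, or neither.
f'(x) = x*(x^3 - 7*x^2 - 6*x + 72)

Solve f'(x) = 0:
  Factor: x^4 - 7*x^3 - 6*x^2 + 72*x = x*(x - 6)*(x - 4)*(x + 3) = 0.
  ⇒ x = -3, 0, 4, 6

f''(x) = 4*x^3 - 21*x^2 - 12*x + 72
Second-derivative test at each critical point:
  f''(-3) = -189 < 0 → local maximum
  f''(0) = 72 > 0 → local minimum
  f''(4) = -56 < 0 → local maximum
  f''(6) = 108 > 0 → local minimum

Critical points: x = -3 (local maximum); x = 0 (local minimum); x = 4 (local maximum); x = 6 (local minimum)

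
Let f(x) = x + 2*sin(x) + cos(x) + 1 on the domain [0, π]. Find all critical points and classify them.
f'(x) = -sin(x) + 2*cos(x) + 1

Solve f'(x) = 0 on [0, π]:
  f'(x) = 0 ⇔ -sin(x) + 2*cos(x) = -1. Write the left side as R·cos(x + φ) with R = √(2² + 1²) = sqrt(5), cos φ = 2*sqrt(5)/5, sin φ = sqrt(5)/5; then cos(x + φ) = -sqrt(5)/5. Solve for x and keep the solutions lying in [0, π].
  ⇒ x = pi/2 ≈ 1.5708

f''(x) = -2*sin(x) - cos(x)
Second-derivative test at each critical point:
  f''(1.5708) = -2 < 0 → local maximum

Critical points: x = pi/2 ≈ 1.5708 (local maximum)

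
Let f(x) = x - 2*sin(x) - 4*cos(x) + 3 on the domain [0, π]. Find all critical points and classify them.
f'(x) = 4*sin(x) - 2*cos(x) + 1

Solve f'(x) = 0 on [0, π]:
  f'(x) = 0 ⇔ 4*sin(x) - 2*cos(x) = -1. Write the left side as R·cos(x + φ) with R = √((-2)² + (-4)²) = 2*sqrt(5), cos φ = -sqrt(5)/5, sin φ = -2*sqrt(5)/5; then cos(x + φ) = -sqrt(5)/10. Solve for x and keep the solutions lying in [0, π].
  ⇒ x = atan((-2 + sqrt(19))/(1 + 2*sqrt(19))) ≈ 0.2381

f''(x) = 2*sin(x) + 4*cos(x)
Second-derivative test at each critical point:
  f''(0.2381) = 4.3589 > 0 → local minimum

Critical points: x = atan((-2 + sqrt(19))/(1 + 2*sqrt(19))) ≈ 0.2381 (local minimum)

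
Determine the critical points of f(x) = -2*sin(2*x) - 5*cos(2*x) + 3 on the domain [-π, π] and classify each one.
f'(x) = 10*sin(2*x) - 4*cos(2*x)

Solve f'(x) = 0 on [-π, π]:
  f'(x) = 0 ⇔ -2*cos(2*x) = -5*sin(2*x) ⇔ tan(2*x) = 2/5, i.e. 2*x = arctan(2/5) + nπ; keep the solutions lying in [-π, π].
  ⇒ x = -pi + atan(2/5)/2 ≈ -2.9513, -pi/2 + atan(2/5)/2 ≈ -1.3805, atan(2/5)/2 ≈ 0.1903, atan(2/5)/2 + pi/2 ≈ 1.7610

f''(x) = 8*sin(2*x) + 20*cos(2*x)
Second-derivative test at each critical point:
  f''(-2.9513) = 21.5407 > 0 → local minimum
  f''(-1.3805) = -21.5407 < 0 → local maximum
  f''(0.1903) = 21.5407 > 0 → local minimum
  f''(1.7610) = -21.5407 < 0 → local maximum

Critical points: x = -pi + atan(2/5)/2 ≈ -2.9513 (local minimum); x = -pi/2 + atan(2/5)/2 ≈ -1.3805 (local maximum); x = atan(2/5)/2 ≈ 0.1903 (local minimum); x = atan(2/5)/2 + pi/2 ≈ 1.7610 (local maximum)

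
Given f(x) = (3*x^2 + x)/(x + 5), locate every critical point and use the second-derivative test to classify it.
f'(x) = (3*x^2 + 30*x + 5)/(x^2 + 10*x + 25)

Solve f'(x) = 0:
  f'(x) = (3*x^2 + 30*x + 5)/(x + 5)^2; the denominator is positive wherever f is defined, so f'(x) = 0 ⇔ 3*x^2 + 30*x + 5 = 0.
  3*x^2 + 30*x + 5 = 0 has no rational roots; quadratic formula: x = (-30 ± √840)/6.
  ⇒ x = -5 - sqrt(210)/3 ≈ -9.8305, -5 + sqrt(210)/3 ≈ -0.1695

f''(x) = 140/(x^3 + 15*x^2 + 75*x + 125)
Second-derivative test at each critical point:
  f''(-9.8305) = -1.2421 < 0 → local maximum
  f''(-0.1695) = 1.2421 > 0 → local minimum

Critical points: x = -5 - sqrt(210)/3 ≈ -9.8305 (local maximum); x = -5 + sqrt(210)/3 ≈ -0.1695 (local minimum)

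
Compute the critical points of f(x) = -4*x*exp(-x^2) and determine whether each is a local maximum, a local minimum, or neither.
f'(x) = 4*(2*x^2 - 1)*exp(-x^2)

Solve f'(x) = 0:
  f'(x) = (8*x^2 - 4)·exp(-x^2) and exp(-x^2) > 0 for every x, so f'(x) = 0 ⇔ 8*x^2 - 4 = 0.
  Factor: 8*x^2 - 4 = 4*(2*x^2 - 1); 2*x^2 - 1 = 0 has no rational roots; quadratic formula: x = (0 ± √8)/4.
  ⇒ x = -sqrt(2)/2 ≈ -0.7071, sqrt(2)/2 ≈ 0.7071

f''(x) = (-16*x^3 + 24*x)*exp(-x^2)
Second-derivative test at each critical point:
  f''(-0.7071) = -6.8621 < 0 → local maximum
  f''(0.7071) = 6.8621 > 0 → local minimum

Critical points: x = -sqrt(2)/2 ≈ -0.7071 (local maximum); x = sqrt(2)/2 ≈ 0.7071 (local minimum)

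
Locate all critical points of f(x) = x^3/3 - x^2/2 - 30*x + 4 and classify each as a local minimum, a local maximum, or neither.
f'(x) = x^2 - x - 30

Solve f'(x) = 0:
  Factor: x^2 - x - 30 = (x - 6)*(x + 5) = 0.
  ⇒ x = -5, 6

f''(x) = 2*x - 1
Second-derivative test at each critical point:
  f''(-5) = -11 < 0 → local maximum
  f''(6) = 11 > 0 → local minimum

Critical points: x = -5 (local maximum); x = 6 (local minimum)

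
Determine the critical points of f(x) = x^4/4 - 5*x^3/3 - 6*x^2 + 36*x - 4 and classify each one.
f'(x) = x^3 - 5*x^2 - 12*x + 36

Solve f'(x) = 0:
  Factor: x^3 - 5*x^2 - 12*x + 36 = (x - 6)*(x - 2)*(x + 3) = 0.
  ⇒ x = -3, 2, 6

f''(x) = 3*x^2 - 10*x - 12
Second-derivative test at each critical point:
  f''(-3) = 45 > 0 → local minimum
  f''(2) = -20 < 0 → local maximum
  f''(6) = 36 > 0 → local minimum

Critical points: x = -3 (local minimum); x = 2 (local maximum); x = 6 (local minimum)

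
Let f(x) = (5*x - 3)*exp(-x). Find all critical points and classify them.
f'(x) = (8 - 5*x)*exp(-x)

Solve f'(x) = 0:
  f'(x) = (8 - 5*x)·exp(-x) and exp(-x) > 0 for every x, so f'(x) = 0 ⇔ 8 - 5*x = 0.
  8 - 5*x = 0.
  ⇒ x = 8/5

f''(x) = (5*x - 13)*exp(-x)
Second-derivative test at each critical point:
  f''(8/5) = -1.0095 < 0 → local maximum

Critical points: x = 8/5 (local maximum)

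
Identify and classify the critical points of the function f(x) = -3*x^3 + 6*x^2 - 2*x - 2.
f'(x) = -9*x^2 + 12*x - 2

Solve f'(x) = 0:
  9*x^2 - 12*x + 2 = 0 has no rational roots; quadratic formula: x = (12 ± √72)/18.
  ⇒ x = 2/3 - sqrt(2)/3 ≈ 0.1953, sqrt(2)/3 + 2/3 ≈ 1.1381

f''(x) = 12 - 18*x
Second-derivative test at each critical point:
  f''(0.1953) = 8.4853 > 0 → local minimum
  f''(1.1381) = -8.4853 < 0 → local maximum

Critical points: x = 2/3 - sqrt(2)/3 ≈ 0.1953 (local minimum); x = sqrt(2)/3 + 2/3 ≈ 1.1381 (local maximum)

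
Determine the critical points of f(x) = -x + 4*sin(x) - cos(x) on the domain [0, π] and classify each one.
f'(x) = sin(x) + 4*cos(x) - 1

Solve f'(x) = 0 on [0, π]:
  f'(x) = 0 ⇔ sin(x) + 4*cos(x) = 1. Write the left side as R·cos(x + φ) with R = √(4² + (-1)²) = sqrt(17), cos φ = 4*sqrt(17)/17, sin φ = -sqrt(17)/17; then cos(x + φ) = sqrt(17)/17. Solve for x and keep the solutions lying in [0, π].
  ⇒ x = pi/2 ≈ 1.5708

f''(x) = -4*sin(x) + cos(x)
Second-derivative test at each critical point:
  f''(1.5708) = -4 < 0 → local maximum

Critical points: x = pi/2 ≈ 1.5708 (local maximum)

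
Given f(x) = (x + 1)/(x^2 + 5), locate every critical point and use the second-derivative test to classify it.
f'(x) = (x^2 - 2*x*(x + 1) + 5)/(x^2 + 5)^2

Solve f'(x) = 0:
  f'(x) = -(x^2 + 2*x - 5)/(x^2 + 5)^2; the denominator is positive wherever f is defined, so f'(x) = 0 ⇔ -x^2 - 2*x + 5 = 0.
  x^2 + 2*x - 5 = 0 has no rational roots; quadratic formula: x = (-2 ± √24)/2.
  ⇒ x = -sqrt(6) - 1 ≈ -3.4495, -1 + sqrt(6) ≈ 1.4495

f''(x) = 2*(4*x^2*(x + 1) - (3*x + 1)*(x^2 + 5))/(x^2 + 5)^3
Second-derivative test at each critical point:
  f''(-3.4495) = 0.0172 > 0 → local minimum
  f''(1.4495) = -0.0972 < 0 → local maximum

Critical points: x = -sqrt(6) - 1 ≈ -3.4495 (local minimum); x = -1 + sqrt(6) ≈ 1.4495 (local maximum)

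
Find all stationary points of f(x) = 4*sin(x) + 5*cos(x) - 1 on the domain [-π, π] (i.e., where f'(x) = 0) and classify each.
f'(x) = -5*sin(x) + 4*cos(x)

Solve f'(x) = 0 on [-π, π]:
  f'(x) = 0 ⇔ 4*cos(x) = 5*sin(x) ⇔ tan(x) = 4/5, i.e. x = arctan(4/5) + nπ; keep the solutions lying in [-π, π].
  ⇒ x = -pi + atan(4/5) ≈ -2.4669, atan(4/5) ≈ 0.6747

f''(x) = -4*sin(x) - 5*cos(x)
Second-derivative test at each critical point:
  f''(-2.4669) = 6.4031 > 0 → local minimum
  f''(0.6747) = -6.4031 < 0 → local maximum

Critical points: x = -pi + atan(4/5) ≈ -2.4669 (local minimum); x = atan(4/5) ≈ 0.6747 (local maximum)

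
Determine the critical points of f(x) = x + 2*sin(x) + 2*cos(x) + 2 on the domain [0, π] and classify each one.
f'(x) = 2*sqrt(2)*cos(x + pi/4) + 1

Solve f'(x) = 0 on [0, π]:
  f'(x) = 0 ⇔ -2*sin(x) + 2*cos(x) = -1. Write the left side as R·cos(x + φ) with R = √(2² + 2²) = 2*sqrt(2), cos φ = sqrt(2)/2, sin φ = sqrt(2)/2; then cos(x + φ) = -sqrt(2)/4. Solve for x and keep the solutions lying in [0, π].
  ⇒ x = atan((1 + sqrt(7))/(-1 + sqrt(7))) ≈ 1.1468

f''(x) = -2*sqrt(2)*sin(x + pi/4)
Second-derivative test at each critical point:
  f''(1.1468) = -2.6458 < 0 → local maximum

Critical points: x = atan((1 + sqrt(7))/(-1 + sqrt(7))) ≈ 1.1468 (local maximum)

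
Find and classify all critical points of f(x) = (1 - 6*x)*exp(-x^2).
f'(x) = 2*(x*(6*x - 1) - 3)*exp(-x^2)

Solve f'(x) = 0:
  f'(x) = (12*x^2 - 2*x - 6)·exp(-x^2) and exp(-x^2) > 0 for every x, so f'(x) = 0 ⇔ 12*x^2 - 2*x - 6 = 0.
  Factor: 12*x^2 - 2*x - 6 = 2*(6*x^2 - x - 3); 6*x^2 - x - 3 = 0 has no rational roots; quadratic formula: x = (1 ± √73)/12.
  ⇒ x = 1/12 - sqrt(73)/12 ≈ -0.6287, 1/12 + sqrt(73)/12 ≈ 0.7953

f''(x) = 2*(2*x^2*(1 - 6*x) + 18*x - 1)*exp(-x^2)
Second-derivative test at each critical point:
  f''(-0.6287) = -11.5093 < 0 → local maximum
  f''(0.7953) = 9.0777 > 0 → local minimum

Critical points: x = 1/12 - sqrt(73)/12 ≈ -0.6287 (local maximum); x = 1/12 + sqrt(73)/12 ≈ 0.7953 (local minimum)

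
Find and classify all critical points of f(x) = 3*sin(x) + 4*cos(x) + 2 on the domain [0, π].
f'(x) = -4*sin(x) + 3*cos(x)

Solve f'(x) = 0 on [0, π]:
  f'(x) = 0 ⇔ 3*cos(x) = 4*sin(x) ⇔ tan(x) = 3/4, i.e. x = arctan(3/4) + nπ; keep the solutions lying in [0, π].
  ⇒ x = atan(3/4) ≈ 0.6435

f''(x) = -3*sin(x) - 4*cos(x)
Second-derivative test at each critical point:
  f''(0.6435) = -5 < 0 → local maximum

Critical points: x = atan(3/4) ≈ 0.6435 (local maximum)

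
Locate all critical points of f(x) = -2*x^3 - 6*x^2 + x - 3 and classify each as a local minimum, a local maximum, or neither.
f'(x) = -6*x^2 - 12*x + 1

Solve f'(x) = 0:
  6*x^2 + 12*x - 1 = 0 has no rational roots; quadratic formula: x = (-12 ± √168)/12.
  ⇒ x = -sqrt(42)/6 - 1 ≈ -2.0801, -1 + sqrt(42)/6 ≈ 0.0801

f''(x) = -12*x - 12
Second-derivative test at each critical point:
  f''(-2.0801) = 12.9615 > 0 → local minimum
  f''(0.0801) = -12.9615 < 0 → local maximum

Critical points: x = -sqrt(42)/6 - 1 ≈ -2.0801 (local minimum); x = -1 + sqrt(42)/6 ≈ 0.0801 (local maximum)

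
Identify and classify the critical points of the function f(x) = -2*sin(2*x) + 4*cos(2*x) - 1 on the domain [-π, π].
f'(x) = -8*sin(2*x) - 4*cos(2*x)

Solve f'(x) = 0 on [-π, π]:
  f'(x) = 0 ⇔ -2*cos(2*x) = 4*sin(2*x) ⇔ tan(2*x) = -1/2, i.e. 2*x = arctan(-1/2) + nπ; keep the solutions lying in [-π, π].
  ⇒ x = -pi/2 - atan(1/2)/2 ≈ -1.8026, -atan(1/2)/2 ≈ -0.2318, -atan(1/2)/2 + pi/2 ≈ 1.3390, pi - atan(1/2)/2 ≈ 2.9098

f''(x) = 8*sin(2*x) - 16*cos(2*x)
Second-derivative test at each critical point:
  f''(-1.8026) = 17.8885 > 0 → local minimum
  f''(-0.2318) = -17.8885 < 0 → local maximum
  f''(1.3390) = 17.8885 > 0 → local minimum
  f''(2.9098) = -17.8885 < 0 → local maximum

Critical points: x = -pi/2 - atan(1/2)/2 ≈ -1.8026 (local minimum); x = -atan(1/2)/2 ≈ -0.2318 (local maximum); x = -atan(1/2)/2 + pi/2 ≈ 1.3390 (local minimum); x = pi - atan(1/2)/2 ≈ 2.9098 (local maximum)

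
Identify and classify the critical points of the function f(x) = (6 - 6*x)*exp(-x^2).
f'(x) = 6*(2*x*(x - 1) - 1)*exp(-x^2)

Solve f'(x) = 0:
  f'(x) = (12*x^2 - 12*x - 6)·exp(-x^2) and exp(-x^2) > 0 for every x, so f'(x) = 0 ⇔ 12*x^2 - 12*x - 6 = 0.
  Factor: 12*x^2 - 12*x - 6 = 6*(2*x^2 - 2*x - 1); 2*x^2 - 2*x - 1 = 0 has no rational roots; quadratic formula: x = (2 ± √12)/4.
  ⇒ x = 1/2 - sqrt(3)/2 ≈ -0.3660, 1/2 + sqrt(3)/2 ≈ 1.3660

f''(x) = 12*(2*x^2*(1 - x) + 3*x - 1)*exp(-x^2)
Second-derivative test at each critical point:
  f''(-0.3660) = -18.1785 < 0 → local maximum
  f''(1.3660) = 3.2162 > 0 → local minimum

Critical points: x = 1/2 - sqrt(3)/2 ≈ -0.3660 (local maximum); x = 1/2 + sqrt(3)/2 ≈ 1.3660 (local minimum)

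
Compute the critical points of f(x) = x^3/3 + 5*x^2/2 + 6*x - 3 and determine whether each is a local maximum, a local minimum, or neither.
f'(x) = x^2 + 5*x + 6

Solve f'(x) = 0:
  Factor: x^2 + 5*x + 6 = (x + 2)*(x + 3) = 0.
  ⇒ x = -3, -2

f''(x) = 2*x + 5
Second-derivative test at each critical point:
  f''(-3) = -1 < 0 → local maximum
  f''(-2) = 1 > 0 → local minimum

Critical points: x = -3 (local maximum); x = -2 (local minimum)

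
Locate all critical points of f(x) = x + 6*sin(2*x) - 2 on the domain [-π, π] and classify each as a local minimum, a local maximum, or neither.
f'(x) = 12*cos(2*x) + 1

Solve f'(x) = 0 on [-π, π]:
  f'(x) = 0 ⇔ cos(2*x) = -1/12, i.e. 2*x = ±arccos(-1/12) + 2nπ; keep the solutions lying in [-π, π].
  ⇒ x = -pi + acos(-1/12)/2 ≈ -2.3145, -acos(-1/12)/2 ≈ -0.8271, acos(-1/12)/2 ≈ 0.8271, pi - acos(-1/12)/2 ≈ 2.3145

f''(x) = -24*sin(2*x)
Second-derivative test at each critical point:
  f''(-2.3145) = -23.9165 < 0 → local maximum
  f''(-0.8271) = 23.9165 > 0 → local minimum
  f''(0.8271) = -23.9165 < 0 → local maximum
  f''(2.3145) = 23.9165 > 0 → local minimum

Critical points: x = -pi + acos(-1/12)/2 ≈ -2.3145 (local maximum); x = -acos(-1/12)/2 ≈ -0.8271 (local minimum); x = acos(-1/12)/2 ≈ 0.8271 (local maximum); x = pi - acos(-1/12)/2 ≈ 2.3145 (local minimum)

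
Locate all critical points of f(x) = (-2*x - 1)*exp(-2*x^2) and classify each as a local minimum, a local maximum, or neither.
f'(x) = 2*(2*x*(2*x + 1) - 1)*exp(-2*x^2)

Solve f'(x) = 0:
  f'(x) = (8*x^2 + 4*x - 2)·exp(-2*x^2) and exp(-2*x^2) > 0 for every x, so f'(x) = 0 ⇔ 8*x^2 + 4*x - 2 = 0.
  Factor: 8*x^2 + 4*x - 2 = 2*(4*x^2 + 2*x - 1); 4*x^2 + 2*x - 1 = 0 has no rational roots; quadratic formula: x = (-2 ± √20)/8.
  ⇒ x = -sqrt(5)/4 - 1/4 ≈ -0.8090, -1/4 + sqrt(5)/4 ≈ 0.3090

f''(x) = 4*(-8*x^3 - 4*x^2 + 6*x + 1)*exp(-2*x^2)
Second-derivative test at each critical point:
  f''(-0.8090) = -2.4157 < 0 → local maximum
  f''(0.3090) = 7.3893 > 0 → local minimum

Critical points: x = -sqrt(5)/4 - 1/4 ≈ -0.8090 (local maximum); x = -1/4 + sqrt(5)/4 ≈ 0.3090 (local minimum)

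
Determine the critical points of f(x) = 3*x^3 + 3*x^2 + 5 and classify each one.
f'(x) = 3*x*(3*x + 2)

Solve f'(x) = 0:
  Factor: 9*x^2 + 6*x = 3*x*(3*x + 2) = 0.
  ⇒ x = -2/3, 0

f''(x) = 18*x + 6
Second-derivative test at each critical point:
  f''(-2/3) = -6 < 0 → local maximum
  f''(0) = 6 > 0 → local minimum

Critical points: x = -2/3 (local maximum); x = 0 (local minimum)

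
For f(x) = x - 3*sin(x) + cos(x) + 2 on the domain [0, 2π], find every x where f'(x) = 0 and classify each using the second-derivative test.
f'(x) = -sin(x) - 3*cos(x) + 1

Solve f'(x) = 0 on [0, 2π]:
  f'(x) = 0 ⇔ -sin(x) - 3*cos(x) = -1. Write the left side as R·cos(x + φ) with R = √((-3)² + 1²) = sqrt(10), cos φ = -3*sqrt(10)/10, sin φ = sqrt(10)/10; then cos(x + φ) = -sqrt(10)/10. Solve for x and keep the solutions lying in [0, 2π].
  ⇒ x = pi/2 ≈ 1.5708, -atan(4/3) + 2*pi ≈ 5.3559

f''(x) = 3*sin(x) - cos(x)
Second-derivative test at each critical point:
  f''(1.5708) = 3 > 0 → local minimum
  f''(5.3559) = -3 < 0 → local maximum

Critical points: x = pi/2 ≈ 1.5708 (local minimum); x = -atan(4/3) + 2*pi ≈ 5.3559 (local maximum)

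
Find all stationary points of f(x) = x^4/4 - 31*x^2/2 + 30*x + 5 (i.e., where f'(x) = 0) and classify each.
f'(x) = x^3 - 31*x + 30

Solve f'(x) = 0:
  Factor: x^3 - 31*x + 30 = (x - 5)*(x - 1)*(x + 6) = 0.
  ⇒ x = -6, 1, 5

f''(x) = 3*x^2 - 31
Second-derivative test at each critical point:
  f''(-6) = 77 > 0 → local minimum
  f''(1) = -28 < 0 → local maximum
  f''(5) = 44 > 0 → local minimum

Critical points: x = -6 (local minimum); x = 1 (local maximum); x = 5 (local minimum)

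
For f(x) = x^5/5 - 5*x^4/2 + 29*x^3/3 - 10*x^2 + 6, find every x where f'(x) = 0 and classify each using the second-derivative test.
f'(x) = x*(x^3 - 10*x^2 + 29*x - 20)

Solve f'(x) = 0:
  Factor: x^4 - 10*x^3 + 29*x^2 - 20*x = x*(x - 5)*(x - 4)*(x - 1) = 0.
  ⇒ x = 0, 1, 4, 5

f''(x) = 4*x^3 - 30*x^2 + 58*x - 20
Second-derivative test at each critical point:
  f''(0) = -20 < 0 → local maximum
  f''(1) = 12 > 0 → local minimum
  f''(4) = -12 < 0 → local maximum
  f''(5) = 20 > 0 → local minimum

Critical points: x = 0 (local maximum); x = 1 (local minimum); x = 4 (local maximum); x = 5 (local minimum)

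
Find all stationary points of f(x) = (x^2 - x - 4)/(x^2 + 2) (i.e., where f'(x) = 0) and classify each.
f'(x) = (x^2 + 12*x - 2)/(x^4 + 4*x^2 + 4)

Solve f'(x) = 0:
  f'(x) = (x^2 + 12*x - 2)/(x^2 + 2)^2; the denominator is positive wherever f is defined, so f'(x) = 0 ⇔ x^2 + 12*x - 2 = 0.
  x^2 + 12*x - 2 = 0 has no rational roots; quadratic formula: x = (-12 ± √152)/2.
  ⇒ x = -sqrt(38) - 6 ≈ -12.1644, -6 + sqrt(38) ≈ 0.1644

f''(x) = 2*(-x^3 - 18*x^2 + 6*x + 12)/(x^6 + 6*x^4 + 12*x^2 + 8)
Second-derivative test at each critical point:
  f''(-12.1644) = -0.0005 < 0 → local maximum
  f''(0.1644) = 3.0005 > 0 → local minimum

Critical points: x = -sqrt(38) - 6 ≈ -12.1644 (local maximum); x = -6 + sqrt(38) ≈ 0.1644 (local minimum)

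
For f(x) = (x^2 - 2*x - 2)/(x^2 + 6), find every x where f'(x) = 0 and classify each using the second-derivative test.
f'(x) = 2*(x^2 + 8*x - 6)/(x^4 + 12*x^2 + 36)

Solve f'(x) = 0:
  f'(x) = 2*(x^2 + 8*x - 6)/(x^2 + 6)^2; the denominator is positive wherever f is defined, so f'(x) = 0 ⇔ 2*x^2 + 16*x - 12 = 0.
  Factor: 2*x^2 + 16*x - 12 = 2*(x^2 + 8*x - 6); x^2 + 8*x - 6 = 0 has no rational roots; quadratic formula: x = (-8 ± √88)/2.
  ⇒ x = -sqrt(22) - 4 ≈ -8.6904, -4 + sqrt(22) ≈ 0.6904

f''(x) = 4*(-x^3 - 12*x^2 + 18*x + 24)/(x^6 + 18*x^4 + 108*x^2 + 216)
Second-derivative test at each critical point:
  f''(-8.6904) = -0.0028 < 0 → local maximum
  f''(0.6904) = 0.4473 > 0 → local minimum

Critical points: x = -sqrt(22) - 4 ≈ -8.6904 (local maximum); x = -4 + sqrt(22) ≈ 0.6904 (local minimum)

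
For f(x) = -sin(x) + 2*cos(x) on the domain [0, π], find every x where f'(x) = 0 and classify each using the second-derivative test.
f'(x) = -2*sin(x) - cos(x)

Solve f'(x) = 0 on [0, π]:
  f'(x) = 0 ⇔ -cos(x) = 2*sin(x) ⇔ tan(x) = -1/2, i.e. x = arctan(-1/2) + nπ; keep the solutions lying in [0, π].
  ⇒ x = pi - atan(1/2) ≈ 2.6779

f''(x) = sin(x) - 2*cos(x)
Second-derivative test at each critical point:
  f''(2.6779) = 2.2361 > 0 → local minimum

Critical points: x = pi - atan(1/2) ≈ 2.6779 (local minimum)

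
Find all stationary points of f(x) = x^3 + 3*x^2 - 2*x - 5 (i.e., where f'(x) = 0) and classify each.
f'(x) = 3*x^2 + 6*x - 2

Solve f'(x) = 0:
  3*x^2 + 6*x - 2 = 0 has no rational roots; quadratic formula: x = (-6 ± √60)/6.
  ⇒ x = -sqrt(15)/3 - 1 ≈ -2.2910, -1 + sqrt(15)/3 ≈ 0.2910

f''(x) = 6*x + 6
Second-derivative test at each critical point:
  f''(-2.2910) = -7.7460 < 0 → local maximum
  f''(0.2910) = 7.7460 > 0 → local minimum

Critical points: x = -sqrt(15)/3 - 1 ≈ -2.2910 (local maximum); x = -1 + sqrt(15)/3 ≈ 0.2910 (local minimum)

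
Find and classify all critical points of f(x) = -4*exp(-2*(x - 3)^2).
f'(x) = 16*(x - 3)*exp(-2*(x - 3)^2)

Solve f'(x) = 0:
  f'(x) = (16*x - 48)·exp(-2*(x - 3)^2) and exp(-2*(x - 3)^2) > 0 for every x, so f'(x) = 0 ⇔ 16*x - 48 = 0.
  Factor: 16*x - 48 = 16*(x - 3) = 0.
  ⇒ x = 3

f''(x) = 16*(1 - 4*(x - 3)^2)*exp(-2*(x - 3)^2)
Second-derivative test at each critical point:
  f''(3) = 16 > 0 → local minimum

Critical points: x = 3 (local minimum)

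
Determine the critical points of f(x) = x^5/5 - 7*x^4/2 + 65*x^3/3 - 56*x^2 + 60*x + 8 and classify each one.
f'(x) = x^4 - 14*x^3 + 65*x^2 - 112*x + 60

Solve f'(x) = 0:
  Factor: x^4 - 14*x^3 + 65*x^2 - 112*x + 60 = (x - 6)*(x - 5)*(x - 2)*(x - 1) = 0.
  ⇒ x = 1, 2, 5, 6

f''(x) = 4*x^3 - 42*x^2 + 130*x - 112
Second-derivative test at each critical point:
  f''(1) = -20 < 0 → local maximum
  f''(2) = 12 > 0 → local minimum
  f''(5) = -12 < 0 → local maximum
  f''(6) = 20 > 0 → local minimum

Critical points: x = 1 (local maximum); x = 2 (local minimum); x = 5 (local maximum); x = 6 (local minimum)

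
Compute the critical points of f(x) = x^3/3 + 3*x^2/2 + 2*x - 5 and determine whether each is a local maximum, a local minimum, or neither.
f'(x) = x^2 + 3*x + 2

Solve f'(x) = 0:
  Factor: x^2 + 3*x + 2 = (x + 1)*(x + 2) = 0.
  ⇒ x = -2, -1

f''(x) = 2*x + 3
Second-derivative test at each critical point:
  f''(-2) = -1 < 0 → local maximum
  f''(-1) = 1 > 0 → local minimum

Critical points: x = -2 (local maximum); x = -1 (local minimum)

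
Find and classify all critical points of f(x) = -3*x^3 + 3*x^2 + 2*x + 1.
f'(x) = -9*x^2 + 6*x + 2

Solve f'(x) = 0:
  9*x^2 - 6*x - 2 = 0 has no rational roots; quadratic formula: x = (6 ± √108)/18.
  ⇒ x = 1/3 - sqrt(3)/3 ≈ -0.2440, 1/3 + sqrt(3)/3 ≈ 0.9107

f''(x) = 6 - 18*x
Second-derivative test at each critical point:
  f''(-0.2440) = 10.3923 > 0 → local minimum
  f''(0.9107) = -10.3923 < 0 → local maximum

Critical points: x = 1/3 - sqrt(3)/3 ≈ -0.2440 (local minimum); x = 1/3 + sqrt(3)/3 ≈ 0.9107 (local maximum)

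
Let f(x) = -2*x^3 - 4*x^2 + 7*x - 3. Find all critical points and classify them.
f'(x) = -6*x^2 - 8*x + 7

Solve f'(x) = 0:
  6*x^2 + 8*x - 7 = 0 has no rational roots; quadratic formula: x = (-8 ± √232)/12.
  ⇒ x = -sqrt(58)/6 - 2/3 ≈ -1.9360, -2/3 + sqrt(58)/6 ≈ 0.6026

f''(x) = -12*x - 8
Second-derivative test at each critical point:
  f''(-1.9360) = 15.2315 > 0 → local minimum
  f''(0.6026) = -15.2315 < 0 → local maximum

Critical points: x = -sqrt(58)/6 - 2/3 ≈ -1.9360 (local minimum); x = -2/3 + sqrt(58)/6 ≈ 0.6026 (local maximum)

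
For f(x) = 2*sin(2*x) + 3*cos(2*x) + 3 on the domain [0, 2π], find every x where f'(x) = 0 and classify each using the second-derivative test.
f'(x) = -6*sin(2*x) + 4*cos(2*x)

Solve f'(x) = 0 on [0, 2π]:
  f'(x) = 0 ⇔ 2*cos(2*x) = 3*sin(2*x) ⇔ tan(2*x) = 2/3, i.e. 2*x = arctan(2/3) + nπ; keep the solutions lying in [0, 2π].
  ⇒ x = atan(2/3)/2 ≈ 0.2940, atan(2/3)/2 + pi/2 ≈ 1.8648, atan(2/3)/2 + pi ≈ 3.4356, atan(2/3)/2 + 3*pi/2 ≈ 5.0064

f''(x) = -8*sin(2*x) - 12*cos(2*x)
Second-derivative test at each critical point:
  f''(0.2940) = -14.4222 < 0 → local maximum
  f''(1.8648) = 14.4222 > 0 → local minimum
  f''(3.4356) = -14.4222 < 0 → local maximum
  f''(5.0064) = 14.4222 > 0 → local minimum

Critical points: x = atan(2/3)/2 ≈ 0.2940 (local maximum); x = atan(2/3)/2 + pi/2 ≈ 1.8648 (local minimum); x = atan(2/3)/2 + pi ≈ 3.4356 (local maximum); x = atan(2/3)/2 + 3*pi/2 ≈ 5.0064 (local minimum)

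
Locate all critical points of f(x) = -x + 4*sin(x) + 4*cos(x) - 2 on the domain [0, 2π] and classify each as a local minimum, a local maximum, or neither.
f'(x) = 4*sqrt(2)*cos(x + pi/4) - 1

Solve f'(x) = 0 on [0, 2π]:
  f'(x) = 0 ⇔ -4*sin(x) + 4*cos(x) = 1. Write the left side as R·cos(x + φ) with R = √(4² + 4²) = 4*sqrt(2), cos φ = sqrt(2)/2, sin φ = sqrt(2)/2; then cos(x + φ) = sqrt(2)/8. Solve for x and keep the solutions lying in [0, 2π].
  ⇒ x = atan((-1 + sqrt(31))/(1 + sqrt(31))) ≈ 0.6077, atan((-sqrt(31) - 1)/(1 - sqrt(31))) + pi ≈ 4.1047

f''(x) = -4*sqrt(2)*sin(x + pi/4)
Second-derivative test at each critical point:
  f''(0.6077) = -5.5678 < 0 → local maximum
  f''(4.1047) = 5.5678 > 0 → local minimum

Critical points: x = atan((-1 + sqrt(31))/(1 + sqrt(31))) ≈ 0.6077 (local maximum); x = atan((-sqrt(31) - 1)/(1 - sqrt(31))) + pi ≈ 4.1047 (local minimum)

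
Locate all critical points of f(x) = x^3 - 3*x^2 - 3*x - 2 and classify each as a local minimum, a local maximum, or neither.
f'(x) = 3*x^2 - 6*x - 3

Solve f'(x) = 0:
  Factor: 3*x^2 - 6*x - 3 = 3*(x^2 - 2*x - 1); x^2 - 2*x - 1 = 0 has no rational roots; quadratic formula: x = (2 ± √8)/2.
  ⇒ x = 1 - sqrt(2) ≈ -0.4142, 1 + sqrt(2) ≈ 2.4142

f''(x) = 6*x - 6
Second-derivative test at each critical point:
  f''(-0.4142) = -8.4853 < 0 → local maximum
  f''(2.4142) = 8.4853 > 0 → local minimum

Critical points: x = 1 - sqrt(2) ≈ -0.4142 (local maximum); x = 1 + sqrt(2) ≈ 2.4142 (local minimum)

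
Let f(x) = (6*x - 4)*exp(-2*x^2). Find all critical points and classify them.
f'(x) = 2*(-4*x*(3*x - 2) + 3)*exp(-2*x^2)

Solve f'(x) = 0:
  f'(x) = (-24*x^2 + 16*x + 6)·exp(-2*x^2) and exp(-2*x^2) > 0 for every x, so f'(x) = 0 ⇔ -24*x^2 + 16*x + 6 = 0.
  Factor: -24*x^2 + 16*x + 6 = -2*(12*x^2 - 8*x - 3); 12*x^2 - 8*x - 3 = 0 has no rational roots; quadratic formula: x = (8 ± √208)/24.
  ⇒ x = 1/3 - sqrt(13)/6 ≈ -0.2676, 1/3 + sqrt(13)/6 ≈ 0.9343

f''(x) = 8*(4*x^2*(3*x - 2) - 9*x + 2)*exp(-2*x^2)
Second-derivative test at each critical point:
  f''(-0.2676) = 24.9957 > 0 → local minimum
  f''(0.9343) = -5.0341 < 0 → local maximum

Critical points: x = 1/3 - sqrt(13)/6 ≈ -0.2676 (local minimum); x = 1/3 + sqrt(13)/6 ≈ 0.9343 (local maximum)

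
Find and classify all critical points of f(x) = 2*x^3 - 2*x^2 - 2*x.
f'(x) = 6*x^2 - 4*x - 2

Solve f'(x) = 0:
  Factor: 6*x^2 - 4*x - 2 = 2*(x - 1)*(3*x + 1) = 0.
  ⇒ x = -1/3, 1

f''(x) = 12*x - 4
Second-derivative test at each critical point:
  f''(-1/3) = -8 < 0 → local maximum
  f''(1) = 8 > 0 → local minimum

Critical points: x = -1/3 (local maximum); x = 1 (local minimum)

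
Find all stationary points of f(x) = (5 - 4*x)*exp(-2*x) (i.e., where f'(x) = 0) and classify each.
f'(x) = 2*(4*x - 7)*exp(-2*x)

Solve f'(x) = 0:
  f'(x) = (8*x - 14)·exp(-2*x) and exp(-2*x) > 0 for every x, so f'(x) = 0 ⇔ 8*x - 14 = 0.
  Factor: 8*x - 14 = 2*(4*x - 7) = 0.
  ⇒ x = 7/4

f''(x) = 4*(9 - 4*x)*exp(-2*x)
Second-derivative test at each critical point:
  f''(7/4) = 0.2416 > 0 → local minimum

Critical points: x = 7/4 (local minimum)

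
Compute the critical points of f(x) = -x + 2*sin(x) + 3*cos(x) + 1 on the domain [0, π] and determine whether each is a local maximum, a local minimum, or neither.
f'(x) = -3*sin(x) + 2*cos(x) - 1

Solve f'(x) = 0 on [0, π]:
  f'(x) = 0 ⇔ -3*sin(x) + 2*cos(x) = 1. Write the left side as R·cos(x + φ) with R = √(2² + 3²) = sqrt(13), cos φ = 2*sqrt(13)/13, sin φ = 3*sqrt(13)/13; then cos(x + φ) = sqrt(13)/13. Solve for x and keep the solutions lying in [0, π].
  ⇒ x = atan((-3 + 4*sqrt(3))/(2 + 6*sqrt(3))) ≈ 0.3070

f''(x) = -2*sin(x) - 3*cos(x)
Second-derivative test at each critical point:
  f''(0.3070) = -3.4641 < 0 → local maximum

Critical points: x = atan((-3 + 4*sqrt(3))/(2 + 6*sqrt(3))) ≈ 0.3070 (local maximum)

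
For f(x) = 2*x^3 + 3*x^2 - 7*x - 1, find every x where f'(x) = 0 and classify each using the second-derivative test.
f'(x) = 6*x^2 + 6*x - 7

Solve f'(x) = 0:
  6*x^2 + 6*x - 7 = 0 has no rational roots; quadratic formula: x = (-6 ± √204)/12.
  ⇒ x = -sqrt(51)/6 - 1/2 ≈ -1.6902, -1/2 + sqrt(51)/6 ≈ 0.6902

f''(x) = 12*x + 6
Second-derivative test at each critical point:
  f''(-1.6902) = -14.2829 < 0 → local maximum
  f''(0.6902) = 14.2829 > 0 → local minimum

Critical points: x = -sqrt(51)/6 - 1/2 ≈ -1.6902 (local maximum); x = -1/2 + sqrt(51)/6 ≈ 0.6902 (local minimum)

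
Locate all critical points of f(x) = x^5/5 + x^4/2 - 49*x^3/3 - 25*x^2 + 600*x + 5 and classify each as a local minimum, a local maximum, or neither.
f'(x) = x^4 + 2*x^3 - 49*x^2 - 50*x + 600

Solve f'(x) = 0:
  Factor: x^4 + 2*x^3 - 49*x^2 - 50*x + 600 = (x - 5)*(x - 4)*(x + 5)*(x + 6) = 0.
  ⇒ x = -6, -5, 4, 5

f''(x) = 4*x^3 + 6*x^2 - 98*x - 50
Second-derivative test at each critical point:
  f''(-6) = -110 < 0 → local maximum
  f''(-5) = 90 > 0 → local minimum
  f''(4) = -90 < 0 → local maximum
  f''(5) = 110 > 0 → local minimum

Critical points: x = -6 (local maximum); x = -5 (local minimum); x = 4 (local maximum); x = 5 (local minimum)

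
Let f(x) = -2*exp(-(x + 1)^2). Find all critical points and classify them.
f'(x) = 4*(x + 1)*exp(-(x + 1)^2)

Solve f'(x) = 0:
  f'(x) = (4*x + 4)·exp(-(x + 1)^2) and exp(-(x + 1)^2) > 0 for every x, so f'(x) = 0 ⇔ 4*x + 4 = 0.
  Factor: 4*x + 4 = 4*(x + 1) = 0.
  ⇒ x = -1

f''(x) = 4*(1 - 2*(x + 1)^2)*exp(-(x + 1)^2)
Second-derivative test at each critical point:
  f''(-1) = 4 > 0 → local minimum

Critical points: x = -1 (local minimum)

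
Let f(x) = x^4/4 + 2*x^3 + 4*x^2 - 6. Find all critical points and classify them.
f'(x) = x*(x^2 + 6*x + 8)

Solve f'(x) = 0:
  Factor: x^3 + 6*x^2 + 8*x = x*(x + 2)*(x + 4) = 0.
  ⇒ x = -4, -2, 0

f''(x) = 3*x^2 + 12*x + 8
Second-derivative test at each critical point:
  f''(-4) = 8 > 0 → local minimum
  f''(-2) = -4 < 0 → local maximum
  f''(0) = 8 > 0 → local minimum

Critical points: x = -4 (local minimum); x = -2 (local maximum); x = 0 (local minimum)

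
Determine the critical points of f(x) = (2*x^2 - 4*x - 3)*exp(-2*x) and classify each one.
f'(x) = 2*(-2*x^2 + 6*x + 1)*exp(-2*x)

Solve f'(x) = 0:
  f'(x) = (-4*x^2 + 12*x + 2)·exp(-2*x) and exp(-2*x) > 0 for every x, so f'(x) = 0 ⇔ -4*x^2 + 12*x + 2 = 0.
  Factor: -4*x^2 + 12*x + 2 = -2*(2*x^2 - 6*x - 1); 2*x^2 - 6*x - 1 = 0 has no rational roots; quadratic formula: x = (6 ± √44)/4.
  ⇒ x = 3/2 - sqrt(11)/2 ≈ -0.1583, 3/2 + sqrt(11)/2 ≈ 3.1583

f''(x) = 8*(x^2 - 4*x + 1)*exp(-2*x)
Second-derivative test at each critical point:
  f''(-0.1583) = 18.2081 > 0 → local minimum
  f''(3.1583) = -0.0240 < 0 → local maximum

Critical points: x = 3/2 - sqrt(11)/2 ≈ -0.1583 (local minimum); x = 3/2 + sqrt(11)/2 ≈ 3.1583 (local maximum)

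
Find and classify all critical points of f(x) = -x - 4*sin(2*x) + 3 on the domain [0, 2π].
f'(x) = 16*sin(x)^2 - 9

Solve f'(x) = 0 on [0, 2π]:
  f'(x) = 0 ⇔ cos(2*x) = -1/8, i.e. 2*x = ±arccos(-1/8) + 2nπ; keep the solutions lying in [0, 2π].
  ⇒ x = acos(-1/8)/2 ≈ 0.8481, pi - acos(-1/8)/2 ≈ 2.2935, acos(-1/8)/2 + pi ≈ 3.9897, -acos(-1/8)/2 + 2*pi ≈ 5.4351

f''(x) = 16*sin(2*x)
Second-derivative test at each critical point:
  f''(0.8481) = 15.8745 > 0 → local minimum
  f''(2.2935) = -15.8745 < 0 → local maximum
  f''(3.9897) = 15.8745 > 0 → local minimum
  f''(5.4351) = -15.8745 < 0 → local maximum

Critical points: x = acos(-1/8)/2 ≈ 0.8481 (local minimum); x = pi - acos(-1/8)/2 ≈ 2.2935 (local maximum); x = acos(-1/8)/2 + pi ≈ 3.9897 (local minimum); x = -acos(-1/8)/2 + 2*pi ≈ 5.4351 (local maximum)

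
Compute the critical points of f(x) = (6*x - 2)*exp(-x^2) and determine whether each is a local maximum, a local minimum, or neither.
f'(x) = 2*(-2*x*(3*x - 1) + 3)*exp(-x^2)

Solve f'(x) = 0:
  f'(x) = (-12*x^2 + 4*x + 6)·exp(-x^2) and exp(-x^2) > 0 for every x, so f'(x) = 0 ⇔ -12*x^2 + 4*x + 6 = 0.
  Factor: -12*x^2 + 4*x + 6 = -2*(6*x^2 - 2*x - 3); 6*x^2 - 2*x - 3 = 0 has no rational roots; quadratic formula: x = (2 ± √76)/12.
  ⇒ x = 1/6 - sqrt(19)/6 ≈ -0.5598, 1/6 + sqrt(19)/6 ≈ 0.8931

f''(x) = 4*(2*x^2*(3*x - 1) - 9*x + 1)*exp(-x^2)
Second-derivative test at each critical point:
  f''(-0.5598) = 12.7447 > 0 → local minimum
  f''(0.8931) = -7.8522 < 0 → local maximum

Critical points: x = 1/6 - sqrt(19)/6 ≈ -0.5598 (local minimum); x = 1/6 + sqrt(19)/6 ≈ 0.8931 (local maximum)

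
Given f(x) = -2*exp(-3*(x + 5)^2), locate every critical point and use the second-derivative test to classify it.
f'(x) = 12*(x + 5)*exp(-3*(x + 5)^2)

Solve f'(x) = 0:
  f'(x) = (12*x + 60)·exp(-3*(x + 5)^2) and exp(-3*(x + 5)^2) > 0 for every x, so f'(x) = 0 ⇔ 12*x + 60 = 0.
  Factor: 12*x + 60 = 12*(x + 5) = 0.
  ⇒ x = -5

f''(x) = 12*(1 - 6*(x + 5)^2)*exp(-3*(x + 5)^2)
Second-derivative test at each critical point:
  f''(-5) = 12 > 0 → local minimum

Critical points: x = -5 (local minimum)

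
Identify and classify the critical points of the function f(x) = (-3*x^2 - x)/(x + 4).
f'(x) = (-3*x^2 - 24*x - 4)/(x^2 + 8*x + 16)

Solve f'(x) = 0:
  f'(x) = -(3*x^2 + 24*x + 4)/(x + 4)^2; the denominator is positive wherever f is defined, so f'(x) = 0 ⇔ -3*x^2 - 24*x - 4 = 0.
  3*x^2 + 24*x + 4 = 0 has no rational roots; quadratic formula: x = (-24 ± √528)/6.
  ⇒ x = -4 - 2*sqrt(33)/3 ≈ -7.8297, -4 + 2*sqrt(33)/3 ≈ -0.1703

f''(x) = -88/(x^3 + 12*x^2 + 48*x + 64)
Second-derivative test at each critical point:
  f''(-7.8297) = 1.5667 > 0 → local minimum
  f''(-0.1703) = -1.5667 < 0 → local maximum

Critical points: x = -4 - 2*sqrt(33)/3 ≈ -7.8297 (local minimum); x = -4 + 2*sqrt(33)/3 ≈ -0.1703 (local maximum)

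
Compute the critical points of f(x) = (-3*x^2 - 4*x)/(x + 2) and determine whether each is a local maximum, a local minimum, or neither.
f'(x) = (-3*x^2 - 12*x - 8)/(x^2 + 4*x + 4)

Solve f'(x) = 0:
  f'(x) = -(3*x^2 + 12*x + 8)/(x + 2)^2; the denominator is positive wherever f is defined, so f'(x) = 0 ⇔ -3*x^2 - 12*x - 8 = 0.
  3*x^2 + 12*x + 8 = 0 has no rational roots; quadratic formula: x = (-12 ± √48)/6.
  ⇒ x = -2 - 2*sqrt(3)/3 ≈ -3.1547, -2 + 2*sqrt(3)/3 ≈ -0.8453

f''(x) = -8/(x^3 + 6*x^2 + 12*x + 8)
Second-derivative test at each critical point:
  f''(-3.1547) = 5.1962 > 0 → local minimum
  f''(-0.8453) = -5.1962 < 0 → local maximum

Critical points: x = -2 - 2*sqrt(3)/3 ≈ -3.1547 (local minimum); x = -2 + 2*sqrt(3)/3 ≈ -0.8453 (local maximum)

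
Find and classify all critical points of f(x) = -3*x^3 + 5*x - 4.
f'(x) = 5 - 9*x^2

Solve f'(x) = 0:
  9*x^2 - 5 = 0 has no rational roots; quadratic formula: x = (0 ± √180)/18.
  ⇒ x = -sqrt(5)/3 ≈ -0.7454, sqrt(5)/3 ≈ 0.7454

f''(x) = -18*x
Second-derivative test at each critical point:
  f''(-0.7454) = 13.4164 > 0 → local minimum
  f''(0.7454) = -13.4164 < 0 → local maximum

Critical points: x = -sqrt(5)/3 ≈ -0.7454 (local minimum); x = sqrt(5)/3 ≈ 0.7454 (local maximum)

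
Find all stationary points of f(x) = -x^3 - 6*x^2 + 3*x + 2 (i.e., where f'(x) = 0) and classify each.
f'(x) = -3*x^2 - 12*x + 3

Solve f'(x) = 0:
  Factor: -3*x^2 - 12*x + 3 = -3*(x^2 + 4*x - 1); x^2 + 4*x - 1 = 0 has no rational roots; quadratic formula: x = (-4 ± √20)/2.
  ⇒ x = -sqrt(5) - 2 ≈ -4.2361, -2 + sqrt(5) ≈ 0.2361

f''(x) = -6*x - 12
Second-derivative test at each critical point:
  f''(-4.2361) = 13.4164 > 0 → local minimum
  f''(0.2361) = -13.4164 < 0 → local maximum

Critical points: x = -sqrt(5) - 2 ≈ -4.2361 (local minimum); x = -2 + sqrt(5) ≈ 0.2361 (local maximum)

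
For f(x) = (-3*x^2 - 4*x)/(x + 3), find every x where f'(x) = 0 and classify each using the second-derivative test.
f'(x) = 3*(-x^2 - 6*x - 4)/(x^2 + 6*x + 9)

Solve f'(x) = 0:
  f'(x) = -3*(x^2 + 6*x + 4)/(x + 3)^2; the denominator is positive wherever f is defined, so f'(x) = 0 ⇔ -3*x^2 - 18*x - 12 = 0.
  Factor: -3*x^2 - 18*x - 12 = -3*(x^2 + 6*x + 4); x^2 + 6*x + 4 = 0 has no rational roots; quadratic formula: x = (-6 ± √20)/2.
  ⇒ x = -3 - sqrt(5) ≈ -5.2361, -3 + sqrt(5) ≈ -0.7639

f''(x) = -30/(x^3 + 9*x^2 + 27*x + 27)
Second-derivative test at each critical point:
  f''(-5.2361) = 2.6833 > 0 → local minimum
  f''(-0.7639) = -2.6833 < 0 → local maximum

Critical points: x = -3 - sqrt(5) ≈ -5.2361 (local minimum); x = -3 + sqrt(5) ≈ -0.7639 (local maximum)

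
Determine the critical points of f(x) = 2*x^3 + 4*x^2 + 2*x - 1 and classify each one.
f'(x) = 6*x^2 + 8*x + 2

Solve f'(x) = 0:
  Factor: 6*x^2 + 8*x + 2 = 2*(x + 1)*(3*x + 1) = 0.
  ⇒ x = -1, -1/3

f''(x) = 12*x + 8
Second-derivative test at each critical point:
  f''(-1) = -4 < 0 → local maximum
  f''(-1/3) = 4 > 0 → local minimum

Critical points: x = -1 (local maximum); x = -1/3 (local minimum)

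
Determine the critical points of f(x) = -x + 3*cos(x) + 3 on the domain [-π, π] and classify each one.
f'(x) = -3*sin(x) - 1

Solve f'(x) = 0 on [-π, π]:
  f'(x) = 0 ⇔ sin(x) = -1/3, i.e. x = arcsin(-1/3) + 2nπ or x = π − arcsin(-1/3) + 2nπ; keep the solutions lying in [-π, π].
  ⇒ x = -pi + asin(1/3) ≈ -2.8018, -asin(1/3) ≈ -0.3398

f''(x) = -3*cos(x)
Second-derivative test at each critical point:
  f''(-2.8018) = 2.8284 > 0 → local minimum
  f''(-0.3398) = -2.8284 < 0 → local maximum

Critical points: x = -pi + asin(1/3) ≈ -2.8018 (local minimum); x = -asin(1/3) ≈ -0.3398 (local maximum)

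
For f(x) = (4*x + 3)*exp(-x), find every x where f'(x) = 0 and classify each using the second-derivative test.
f'(x) = (1 - 4*x)*exp(-x)

Solve f'(x) = 0:
  f'(x) = (1 - 4*x)·exp(-x) and exp(-x) > 0 for every x, so f'(x) = 0 ⇔ 1 - 4*x = 0.
  1 - 4*x = 0.
  ⇒ x = 1/4

f''(x) = (4*x - 5)*exp(-x)
Second-derivative test at each critical point:
  f''(1/4) = -3.1152 < 0 → local maximum

Critical points: x = 1/4 (local maximum)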